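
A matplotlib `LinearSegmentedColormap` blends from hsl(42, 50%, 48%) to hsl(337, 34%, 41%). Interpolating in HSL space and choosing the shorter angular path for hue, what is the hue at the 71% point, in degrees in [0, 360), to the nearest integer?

Hue: 337 − 42 = 295°, but |295| > 180 so the shorter arc goes the other way: Δh = 295 − 360 = -65°.
H = 42 + 0.71 × (-65) = -4.15 → -4 → -4 mod 360 = 356°

356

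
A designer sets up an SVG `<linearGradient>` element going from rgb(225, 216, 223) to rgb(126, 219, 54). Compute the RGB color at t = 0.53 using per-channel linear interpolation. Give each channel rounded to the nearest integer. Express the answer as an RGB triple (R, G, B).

(173, 218, 133)

R = 225 + 0.53 × (126 − 225) = 225 + 0.53 × -99 = 172.53 → 173
G = 216 + 0.53 × (219 − 216) = 216 + 0.53 × 3 = 217.59 → 218
B = 223 + 0.53 × (54 − 223) = 223 + 0.53 × -169 = 133.43 → 133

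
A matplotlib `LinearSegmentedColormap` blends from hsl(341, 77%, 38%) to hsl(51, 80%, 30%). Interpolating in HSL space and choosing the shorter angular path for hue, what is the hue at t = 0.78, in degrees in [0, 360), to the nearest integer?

Hue: 51 − 341 = -290°, but |-290| > 180 so the shorter arc goes the other way: Δh = -290 + 360 = 70°.
H = 341 + 0.78 × (70) = 395.6 → 396 → 396 mod 360 = 36°

36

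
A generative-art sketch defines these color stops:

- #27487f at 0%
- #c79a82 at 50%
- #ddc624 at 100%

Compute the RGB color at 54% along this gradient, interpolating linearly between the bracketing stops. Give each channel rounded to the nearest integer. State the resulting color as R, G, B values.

54% lies between the 50% and 100% stops, so the local fraction is t = (54 − 50)/(100 − 50) = 4/50 ≈ 0.08.
#c79a82 → (199, 154, 130); #ddc624 → (221, 198, 36).
R = 199 + 0.08 × (221 − 199) = 200.76 → 201
G = 154 + 0.08 × (198 − 154) = 157.52 → 158
B = 130 + 0.08 × (36 − 130) = 122.48 → 122

(201, 158, 122)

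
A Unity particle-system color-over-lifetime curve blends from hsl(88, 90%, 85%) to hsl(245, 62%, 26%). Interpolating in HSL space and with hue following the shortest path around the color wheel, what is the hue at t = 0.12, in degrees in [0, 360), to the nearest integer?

Hue arc: Δh = 245 − 88 = 157° (|Δh| ≤ 180, already the shorter path).
H = 88 + 0.12 × (157) = 106.84 → 107°

107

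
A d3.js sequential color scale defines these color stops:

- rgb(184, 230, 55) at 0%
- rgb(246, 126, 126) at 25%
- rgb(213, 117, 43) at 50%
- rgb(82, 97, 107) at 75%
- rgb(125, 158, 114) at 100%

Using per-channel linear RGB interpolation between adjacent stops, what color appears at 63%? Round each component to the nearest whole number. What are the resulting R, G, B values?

(145, 107, 76)

63% lies between the 50% and 75% stops, so the local fraction is t = (63 − 50)/(75 − 50) = 13/25 ≈ 0.52.
R = 213 + 0.52 × (82 − 213) = 144.88 → 145
G = 117 + 0.52 × (97 − 117) = 106.6 → 107
B = 43 + 0.52 × (107 − 43) = 76.28 → 76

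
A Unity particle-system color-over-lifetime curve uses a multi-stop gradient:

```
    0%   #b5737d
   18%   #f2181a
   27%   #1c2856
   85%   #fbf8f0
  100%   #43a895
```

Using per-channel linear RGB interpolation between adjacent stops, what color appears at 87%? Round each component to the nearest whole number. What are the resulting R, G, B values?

87% lies between the 85% and 100% stops, so the local fraction is t = (87 − 85)/(100 − 85) = 2/15 ≈ 0.1333.
#fbf8f0 → (251, 248, 240); #43a895 → (67, 168, 149).
R = 251 + 0.1333 × (67 − 251) = 226.473 → 226
G = 248 + 0.1333 × (168 − 248) = 237.336 → 237
B = 240 + 0.1333 × (149 − 240) = 227.87 → 228

(226, 237, 228)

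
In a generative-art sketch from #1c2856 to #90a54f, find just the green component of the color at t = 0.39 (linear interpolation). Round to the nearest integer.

89

G₁ = 40 (from #1c2856), G₂ = 165 (from #90a54f).
G = 40 + 0.39 × (165 − 40) = 88.75 → 89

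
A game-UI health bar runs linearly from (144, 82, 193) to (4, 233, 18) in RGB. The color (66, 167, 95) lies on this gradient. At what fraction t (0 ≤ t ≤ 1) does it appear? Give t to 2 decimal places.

0.56

Invert the lerp on the B channel (largest span, 175): t = (95 − 193) / (18 − 193) = -98/-175 = 0.56.
Check on R: (66 − 144)/(4 − 144) = 0.5571 ✓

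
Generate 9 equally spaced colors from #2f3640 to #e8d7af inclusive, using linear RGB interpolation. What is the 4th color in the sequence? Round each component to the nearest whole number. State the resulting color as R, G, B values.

(116, 114, 106)

With 9 swatches and endpoints inclusive, swatch 4 sits at t = (4 − 1)/(9 − 1) = 3/8 ≈ 0.375.
#2f3640 → (47, 54, 64); #e8d7af → (232, 215, 175).
R = 47 + 0.375 × (232 − 47) = 116.375 → 116
G = 54 + 0.375 × (215 − 54) = 114.375 → 114
B = 64 + 0.375 × (175 − 64) = 105.625 → 106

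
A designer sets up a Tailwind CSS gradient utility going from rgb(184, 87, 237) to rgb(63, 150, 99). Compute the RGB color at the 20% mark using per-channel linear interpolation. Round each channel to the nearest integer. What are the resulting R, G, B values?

(160, 100, 209)

20% corresponds to t = 0.2.
R = 184 + 0.2 × (63 − 184) = 184 + 0.2 × -121 = 159.8 → 160
G = 87 + 0.2 × (150 − 87) = 87 + 0.2 × 63 = 99.6 → 100
B = 237 + 0.2 × (99 − 237) = 237 + 0.2 × -138 = 209.4 → 209
So the blended color is (160, 100, 209), about #a064d1.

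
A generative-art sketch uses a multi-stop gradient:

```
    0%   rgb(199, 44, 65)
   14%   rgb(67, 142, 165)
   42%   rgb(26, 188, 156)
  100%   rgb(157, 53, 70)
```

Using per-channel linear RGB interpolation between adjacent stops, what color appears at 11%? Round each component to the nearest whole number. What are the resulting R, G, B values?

11% lies between the 0% and 14% stops, so the local fraction is t = (11 − 0)/(14 − 0) = 11/14 ≈ 0.7857.
R = 199 + 0.7857 × (67 − 199) = 95.288 → 95
G = 44 + 0.7857 × (142 − 44) = 120.999 → 121
B = 65 + 0.7857 × (165 − 65) = 143.57 → 144

(95, 121, 144)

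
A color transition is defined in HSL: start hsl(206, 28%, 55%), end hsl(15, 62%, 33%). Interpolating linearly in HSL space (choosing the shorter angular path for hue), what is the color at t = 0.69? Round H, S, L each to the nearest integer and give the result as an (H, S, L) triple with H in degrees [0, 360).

(323, 51, 40)

Hue: 15 − 206 = -191°, but |-191| > 180 so the shorter arc goes the other way: Δh = -191 + 360 = 169°.
H = 206 + 0.69 × (169) = 322.61 → 323°
S = 28 + 0.69 × (62 − 28) = 51.46 → 51%
L = 55 + 0.69 × (33 − 55) = 39.82 → 40%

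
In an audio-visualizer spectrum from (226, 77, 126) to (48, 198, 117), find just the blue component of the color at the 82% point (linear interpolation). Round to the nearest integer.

119

B = 126 + 0.82 × (117 − 126) = 118.62 → 119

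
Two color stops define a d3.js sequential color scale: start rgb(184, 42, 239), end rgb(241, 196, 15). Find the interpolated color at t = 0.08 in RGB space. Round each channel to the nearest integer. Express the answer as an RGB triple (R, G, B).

(189, 54, 221)

R = 184 + 0.08 × (241 − 184) = 184 + 0.08 × 57 = 188.56 → 189
G = 42 + 0.08 × (196 − 42) = 42 + 0.08 × 154 = 54.32 → 54
B = 239 + 0.08 × (15 − 239) = 239 + 0.08 × -224 = 221.08 → 221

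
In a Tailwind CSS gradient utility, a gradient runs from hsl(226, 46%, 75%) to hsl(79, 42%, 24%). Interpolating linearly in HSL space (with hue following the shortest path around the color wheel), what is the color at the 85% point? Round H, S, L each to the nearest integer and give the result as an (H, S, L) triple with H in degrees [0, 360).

(101, 43, 32)

Hue arc: Δh = 79 − 226 = -147° (|Δh| ≤ 180, already the shorter path).
H = 226 + 0.85 × (-147) = 101.05 → 101°
S = 46 + 0.85 × (42 − 46) = 42.6 → 43%
L = 75 + 0.85 × (24 − 75) = 31.65 → 32%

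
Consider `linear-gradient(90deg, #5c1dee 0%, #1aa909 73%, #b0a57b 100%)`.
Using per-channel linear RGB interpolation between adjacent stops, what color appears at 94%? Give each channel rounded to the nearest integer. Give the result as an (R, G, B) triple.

94% lies between the 73% and 100% stops, so the local fraction is t = (94 − 73)/(100 − 73) = 21/27 ≈ 0.7778.
#1aa909 → (26, 169, 9); #b0a57b → (176, 165, 123).
R = 26 + 0.7778 × (176 − 26) = 142.67 → 143
G = 169 + 0.7778 × (165 − 169) = 165.889 → 166
B = 9 + 0.7778 × (123 − 9) = 97.669 → 98

(143, 166, 98)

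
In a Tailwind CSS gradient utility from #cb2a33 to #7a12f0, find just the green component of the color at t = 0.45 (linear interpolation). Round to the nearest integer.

31

G₁ = 42 (from #cb2a33), G₂ = 18 (from #7a12f0).
G = 42 + 0.45 × (18 − 42) = 31.2 → 31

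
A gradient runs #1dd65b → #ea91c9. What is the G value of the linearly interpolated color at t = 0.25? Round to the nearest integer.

197

G₁ = 214 (from #1dd65b), G₂ = 145 (from #ea91c9).
G = 214 + 0.25 × (145 − 214) = 196.75 → 197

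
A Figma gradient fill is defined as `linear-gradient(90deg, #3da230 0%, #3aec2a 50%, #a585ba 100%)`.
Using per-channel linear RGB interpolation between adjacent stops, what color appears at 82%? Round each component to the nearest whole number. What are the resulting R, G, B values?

82% lies between the 50% and 100% stops, so the local fraction is t = (82 − 50)/(100 − 50) = 32/50 ≈ 0.64.
#3aec2a → (58, 236, 42); #a585ba → (165, 133, 186).
R = 58 + 0.64 × (165 − 58) = 126.48 → 126
G = 236 + 0.64 × (133 − 236) = 170.08 → 170
B = 42 + 0.64 × (186 − 42) = 134.16 → 134

(126, 170, 134)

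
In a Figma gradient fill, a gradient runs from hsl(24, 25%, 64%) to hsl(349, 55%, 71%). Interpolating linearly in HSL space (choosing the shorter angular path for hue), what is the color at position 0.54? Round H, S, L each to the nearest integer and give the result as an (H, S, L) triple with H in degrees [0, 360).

(5, 41, 68)

Hue: 349 − 24 = 325°, but |325| > 180 so the shorter arc goes the other way: Δh = 325 − 360 = -35°.
H = 24 + 0.54 × (-35) = 5.1 → 5°
S = 25 + 0.54 × (55 − 25) = 41.2 → 41%
L = 64 + 0.54 × (71 − 64) = 67.78 → 68%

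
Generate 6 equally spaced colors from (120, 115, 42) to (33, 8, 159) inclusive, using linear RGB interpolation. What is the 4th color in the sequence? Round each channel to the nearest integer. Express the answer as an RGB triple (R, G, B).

With 6 swatches and endpoints inclusive, swatch 4 sits at t = (4 − 1)/(6 − 1) = 3/5 ≈ 0.6.
R = 120 + 0.6 × (33 − 120) = 67.8 → 68
G = 115 + 0.6 × (8 − 115) = 50.8 → 51
B = 42 + 0.6 × (159 − 42) = 112.2 → 112

(68, 51, 112)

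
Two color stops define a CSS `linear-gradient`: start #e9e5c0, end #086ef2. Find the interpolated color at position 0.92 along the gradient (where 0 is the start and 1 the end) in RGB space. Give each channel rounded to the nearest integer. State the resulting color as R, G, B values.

(26, 120, 238)

#e9e5c0 → (233, 229, 192); #086ef2 → (8, 110, 242).
R = 233 + 0.92 × (8 − 233) = 233 + 0.92 × -225 = 26 → 26
G = 229 + 0.92 × (110 − 229) = 229 + 0.92 × -119 = 119.52 → 120
B = 192 + 0.92 × (242 − 192) = 192 + 0.92 × 50 = 238 → 238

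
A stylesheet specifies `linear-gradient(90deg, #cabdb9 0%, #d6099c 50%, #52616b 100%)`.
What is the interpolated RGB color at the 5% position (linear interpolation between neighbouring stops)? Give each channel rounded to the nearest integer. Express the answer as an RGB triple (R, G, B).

(203, 171, 182)

5% lies between the 0% and 50% stops, so the local fraction is t = (5 − 0)/(50 − 0) = 5/50 ≈ 0.1.
#cabdb9 → (202, 189, 185); #d6099c → (214, 9, 156).
R = 202 + 0.1 × (214 − 202) = 203.2 → 203
G = 189 + 0.1 × (9 − 189) = 171 → 171
B = 185 + 0.1 × (156 − 185) = 182.1 → 182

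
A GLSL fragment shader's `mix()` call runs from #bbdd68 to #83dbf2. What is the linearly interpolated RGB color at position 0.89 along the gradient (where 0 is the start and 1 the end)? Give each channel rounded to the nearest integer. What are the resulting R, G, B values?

#bbdd68 → (187, 221, 104); #83dbf2 → (131, 219, 242).
R = 187 + 0.89 × (131 − 187) = 187 + 0.89 × -56 = 137.16 → 137
G = 221 + 0.89 × (219 − 221) = 221 + 0.89 × -2 = 219.22 → 219
B = 104 + 0.89 × (242 − 104) = 104 + 0.89 × 138 = 226.82 → 227

(137, 219, 227)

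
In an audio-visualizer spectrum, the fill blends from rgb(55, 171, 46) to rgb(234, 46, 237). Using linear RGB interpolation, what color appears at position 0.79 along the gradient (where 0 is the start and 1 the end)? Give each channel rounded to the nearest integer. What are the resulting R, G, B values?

R = 55 + 0.79 × (234 − 55) = 55 + 0.79 × 179 = 196.41 → 196
G = 171 + 0.79 × (46 − 171) = 171 + 0.79 × -125 = 72.25 → 72
B = 46 + 0.79 × (237 − 46) = 46 + 0.79 × 191 = 196.89 → 197

(196, 72, 197)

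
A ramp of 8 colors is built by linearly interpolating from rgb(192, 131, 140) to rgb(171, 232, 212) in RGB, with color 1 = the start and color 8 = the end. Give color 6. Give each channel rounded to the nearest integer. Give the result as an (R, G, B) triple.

(177, 203, 191)

With 8 swatches and endpoints inclusive, swatch 6 sits at t = (6 − 1)/(8 − 1) = 5/7 ≈ 0.7143.
R = 192 + 0.7143 × (171 − 192) = 177 → 177
G = 131 + 0.7143 × (232 − 131) = 203.144 → 203
B = 140 + 0.7143 × (212 − 140) = 191.43 → 191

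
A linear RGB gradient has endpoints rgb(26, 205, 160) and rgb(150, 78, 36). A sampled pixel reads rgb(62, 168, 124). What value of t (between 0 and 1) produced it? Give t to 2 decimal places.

0.29

Invert the lerp on the G channel (largest span, 127): t = (168 − 205) / (78 − 205) = -37/-127 = 0.29134.
Check on R: (62 − 26)/(150 − 26) = 0.2903 ✓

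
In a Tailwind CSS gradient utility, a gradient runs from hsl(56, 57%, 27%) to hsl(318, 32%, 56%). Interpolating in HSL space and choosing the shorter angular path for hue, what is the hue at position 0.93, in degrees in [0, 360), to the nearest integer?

325

Hue: 318 − 56 = 262°, but |262| > 180 so the shorter arc goes the other way: Δh = 262 − 360 = -98°.
H = 56 + 0.93 × (-98) = -35.14 → -35 → -35 mod 360 = 325°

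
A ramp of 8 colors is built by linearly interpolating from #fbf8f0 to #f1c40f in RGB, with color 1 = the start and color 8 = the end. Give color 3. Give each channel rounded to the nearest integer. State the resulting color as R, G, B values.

With 8 swatches and endpoints inclusive, swatch 3 sits at t = (3 − 1)/(8 − 1) = 2/7 ≈ 0.2857.
#fbf8f0 → (251, 248, 240); #f1c40f → (241, 196, 15).
R = 251 + 0.2857 × (241 − 251) = 248.143 → 248
G = 248 + 0.2857 × (196 − 248) = 233.144 → 233
B = 240 + 0.2857 × (15 − 240) = 175.718 → 176

(248, 233, 176)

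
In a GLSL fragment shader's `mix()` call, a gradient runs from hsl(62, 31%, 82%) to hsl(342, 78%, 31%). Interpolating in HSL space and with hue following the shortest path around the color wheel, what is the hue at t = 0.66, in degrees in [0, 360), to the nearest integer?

9

Hue: 342 − 62 = 280°, but |280| > 180 so the shorter arc goes the other way: Δh = 280 − 360 = -80°.
H = 62 + 0.66 × (-80) = 9.2 → 9°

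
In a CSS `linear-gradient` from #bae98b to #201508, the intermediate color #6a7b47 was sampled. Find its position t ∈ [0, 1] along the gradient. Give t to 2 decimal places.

0.52

Invert the lerp on the G channel (largest span, 212): t = (123 − 233) / (21 − 233) = -110/-212 = 0.51887.
Check on R: (106 − 186)/(32 − 186) = 0.5195 ✓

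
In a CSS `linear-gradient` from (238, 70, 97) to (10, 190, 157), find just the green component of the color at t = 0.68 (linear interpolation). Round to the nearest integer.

152

G = 70 + 0.68 × (190 − 70) = 151.6 → 152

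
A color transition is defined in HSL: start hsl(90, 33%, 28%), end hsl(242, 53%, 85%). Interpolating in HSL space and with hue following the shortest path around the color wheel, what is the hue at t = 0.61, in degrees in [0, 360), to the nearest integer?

Hue arc: Δh = 242 − 90 = 152° (|Δh| ≤ 180, already the shorter path).
H = 90 + 0.61 × (152) = 182.72 → 183°

183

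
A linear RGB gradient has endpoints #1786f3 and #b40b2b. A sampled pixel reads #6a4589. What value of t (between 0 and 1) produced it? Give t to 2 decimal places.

0.53

Invert the lerp on the B channel (largest span, 200): t = (137 − 243) / (43 − 243) = -106/-200 = 0.53.
Check on R: (106 − 23)/(180 − 23) = 0.5287 ✓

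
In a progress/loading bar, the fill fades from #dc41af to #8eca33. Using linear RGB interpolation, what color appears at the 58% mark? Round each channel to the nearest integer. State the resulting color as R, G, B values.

#dc41af → (220, 65, 175); #8eca33 → (142, 202, 51).
58% corresponds to t = 0.58.
R = 220 + 0.58 × (142 − 220) = 220 + 0.58 × -78 = 174.76 → 175
G = 65 + 0.58 × (202 − 65) = 65 + 0.58 × 137 = 144.46 → 144
B = 175 + 0.58 × (51 − 175) = 175 + 0.58 × -124 = 103.08 → 103

(175, 144, 103)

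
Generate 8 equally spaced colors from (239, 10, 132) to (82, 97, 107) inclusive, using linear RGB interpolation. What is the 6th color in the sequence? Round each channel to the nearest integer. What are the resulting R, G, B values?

With 8 swatches and endpoints inclusive, swatch 6 sits at t = (6 − 1)/(8 − 1) = 5/7 ≈ 0.7143.
R = 239 + 0.7143 × (82 − 239) = 126.855 → 127
G = 10 + 0.7143 × (97 − 10) = 72.144 → 72
B = 132 + 0.7143 × (107 − 132) = 114.142 → 114

(127, 72, 114)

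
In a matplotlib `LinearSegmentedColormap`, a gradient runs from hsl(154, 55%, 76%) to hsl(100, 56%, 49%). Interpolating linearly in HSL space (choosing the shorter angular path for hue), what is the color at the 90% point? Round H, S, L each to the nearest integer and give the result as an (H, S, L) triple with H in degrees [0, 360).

Hue arc: Δh = 100 − 154 = -54° (|Δh| ≤ 180, already the shorter path).
H = 154 + 0.9 × (-54) = 105.4 → 105°
S = 55 + 0.9 × (56 − 55) = 55.9 → 56%
L = 76 + 0.9 × (49 − 76) = 51.7 → 52%

(105, 56, 52)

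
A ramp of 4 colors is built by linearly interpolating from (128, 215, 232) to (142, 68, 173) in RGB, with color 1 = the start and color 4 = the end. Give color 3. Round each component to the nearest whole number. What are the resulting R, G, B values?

(137, 117, 193)

With 4 swatches and endpoints inclusive, swatch 3 sits at t = (3 − 1)/(4 − 1) = 2/3 ≈ 0.6667.
R = 128 + 0.6667 × (142 − 128) = 137.334 → 137
G = 215 + 0.6667 × (68 − 215) = 116.995 → 117
B = 232 + 0.6667 × (173 − 232) = 192.665 → 193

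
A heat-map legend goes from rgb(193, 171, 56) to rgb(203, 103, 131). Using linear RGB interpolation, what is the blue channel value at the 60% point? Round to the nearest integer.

101

B = 56 + 0.6 × (131 − 56) = 101 → 101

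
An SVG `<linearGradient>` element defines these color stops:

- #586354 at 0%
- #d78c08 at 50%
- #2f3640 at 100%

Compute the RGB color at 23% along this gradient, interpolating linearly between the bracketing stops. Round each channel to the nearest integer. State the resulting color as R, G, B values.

(146, 118, 49)

23% lies between the 0% and 50% stops, so the local fraction is t = (23 − 0)/(50 − 0) = 23/50 ≈ 0.46.
#586354 → (88, 99, 84); #d78c08 → (215, 140, 8).
R = 88 + 0.46 × (215 − 88) = 146.42 → 146
G = 99 + 0.46 × (140 − 99) = 117.86 → 118
B = 84 + 0.46 × (8 − 84) = 49.04 → 49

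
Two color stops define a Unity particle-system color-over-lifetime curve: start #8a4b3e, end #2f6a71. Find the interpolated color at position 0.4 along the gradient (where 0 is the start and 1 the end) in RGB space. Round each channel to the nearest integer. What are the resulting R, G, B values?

#8a4b3e → (138, 75, 62); #2f6a71 → (47, 106, 113).
R = 138 + 0.4 × (47 − 138) = 138 + 0.4 × -91 = 101.6 → 102
G = 75 + 0.4 × (106 − 75) = 75 + 0.4 × 31 = 87.4 → 87
B = 62 + 0.4 × (113 − 62) = 62 + 0.4 × 51 = 82.4 → 82

(102, 87, 82)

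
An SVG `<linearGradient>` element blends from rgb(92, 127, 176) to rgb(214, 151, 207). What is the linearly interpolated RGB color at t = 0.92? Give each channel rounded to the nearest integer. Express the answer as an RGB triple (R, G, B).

(204, 149, 205)

R = 92 + 0.92 × (214 − 92) = 92 + 0.92 × 122 = 204.24 → 204
G = 127 + 0.92 × (151 − 127) = 127 + 0.92 × 24 = 149.08 → 149
B = 176 + 0.92 × (207 − 176) = 176 + 0.92 × 31 = 204.52 → 205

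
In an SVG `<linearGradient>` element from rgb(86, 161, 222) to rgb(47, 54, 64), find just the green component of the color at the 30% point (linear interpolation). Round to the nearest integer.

129

G = 161 + 0.3 × (54 − 161) = 128.9 → 129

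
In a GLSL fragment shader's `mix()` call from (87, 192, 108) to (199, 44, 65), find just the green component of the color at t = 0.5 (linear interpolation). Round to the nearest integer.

118

G = 192 + 0.5 × (44 − 192) = 118 → 118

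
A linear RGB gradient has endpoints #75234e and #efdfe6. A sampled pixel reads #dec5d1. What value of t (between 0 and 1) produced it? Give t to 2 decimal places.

Invert the lerp on the G channel (largest span, 188): t = (197 − 35) / (223 − 35) = 162/188 = 0.8617.
Check on R: (222 − 117)/(239 − 117) = 0.8607 ✓

0.86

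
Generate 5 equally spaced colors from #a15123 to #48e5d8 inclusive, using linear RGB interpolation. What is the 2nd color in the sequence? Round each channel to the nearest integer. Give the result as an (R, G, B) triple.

With 5 swatches and endpoints inclusive, swatch 2 sits at t = (2 − 1)/(5 − 1) = 1/4 ≈ 0.25.
#a15123 → (161, 81, 35); #48e5d8 → (72, 229, 216).
R = 161 + 0.25 × (72 − 161) = 138.75 → 139
G = 81 + 0.25 × (229 − 81) = 118 → 118
B = 35 + 0.25 × (216 − 35) = 80.25 → 80

(139, 118, 80)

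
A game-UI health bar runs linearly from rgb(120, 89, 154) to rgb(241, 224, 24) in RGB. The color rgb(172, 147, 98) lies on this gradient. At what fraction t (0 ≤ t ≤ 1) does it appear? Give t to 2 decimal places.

0.43

Invert the lerp on the G channel (largest span, 135): t = (147 − 89) / (224 − 89) = 58/135 = 0.42963.
Check on R: (172 − 120)/(241 − 120) = 0.4298 ✓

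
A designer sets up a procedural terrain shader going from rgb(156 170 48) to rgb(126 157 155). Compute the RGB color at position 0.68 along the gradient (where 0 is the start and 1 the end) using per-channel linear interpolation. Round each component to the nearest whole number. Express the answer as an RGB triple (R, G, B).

R = 156 + 0.68 × (126 − 156) = 156 + 0.68 × -30 = 135.6 → 136
G = 170 + 0.68 × (157 − 170) = 170 + 0.68 × -13 = 161.16 → 161
B = 48 + 0.68 × (155 − 48) = 48 + 0.68 × 107 = 120.76 → 121

(136, 161, 121)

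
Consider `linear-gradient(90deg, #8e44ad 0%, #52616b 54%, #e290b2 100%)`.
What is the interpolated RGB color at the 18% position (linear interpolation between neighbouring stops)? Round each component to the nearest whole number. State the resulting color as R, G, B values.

(122, 78, 151)

18% lies between the 0% and 54% stops, so the local fraction is t = (18 − 0)/(54 − 0) = 18/54 ≈ 0.3333.
#8e44ad → (142, 68, 173); #52616b → (82, 97, 107).
R = 142 + 0.3333 × (82 − 142) = 122.002 → 122
G = 68 + 0.3333 × (97 − 68) = 77.666 → 78
B = 173 + 0.3333 × (107 − 173) = 151.002 → 151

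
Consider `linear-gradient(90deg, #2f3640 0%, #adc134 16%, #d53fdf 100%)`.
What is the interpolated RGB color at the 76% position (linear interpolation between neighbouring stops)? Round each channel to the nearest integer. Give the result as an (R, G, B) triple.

76% lies between the 16% and 100% stops, so the local fraction is t = (76 − 16)/(100 − 16) = 60/84 ≈ 0.7143.
#adc134 → (173, 193, 52); #d53fdf → (213, 63, 223).
R = 173 + 0.7143 × (213 − 173) = 201.572 → 202
G = 193 + 0.7143 × (63 − 193) = 100.141 → 100
B = 52 + 0.7143 × (223 − 52) = 174.145 → 174

(202, 100, 174)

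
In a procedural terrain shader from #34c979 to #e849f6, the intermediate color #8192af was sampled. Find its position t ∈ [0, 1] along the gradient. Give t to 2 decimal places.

0.43

Invert the lerp on the R channel (largest span, 180): t = (129 − 52) / (232 − 52) = 77/180 = 0.42778.
Check on G: (146 − 201)/(73 − 201) = 0.4297 ✓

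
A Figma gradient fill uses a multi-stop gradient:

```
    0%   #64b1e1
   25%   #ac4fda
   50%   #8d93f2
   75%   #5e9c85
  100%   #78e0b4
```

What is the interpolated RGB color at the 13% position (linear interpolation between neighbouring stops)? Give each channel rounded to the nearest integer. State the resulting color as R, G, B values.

13% lies between the 0% and 25% stops, so the local fraction is t = (13 − 0)/(25 − 0) = 13/25 ≈ 0.52.
#64b1e1 → (100, 177, 225); #ac4fda → (172, 79, 218).
R = 100 + 0.52 × (172 − 100) = 137.44 → 137
G = 177 + 0.52 × (79 − 177) = 126.04 → 126
B = 225 + 0.52 × (218 − 225) = 221.36 → 221

(137, 126, 221)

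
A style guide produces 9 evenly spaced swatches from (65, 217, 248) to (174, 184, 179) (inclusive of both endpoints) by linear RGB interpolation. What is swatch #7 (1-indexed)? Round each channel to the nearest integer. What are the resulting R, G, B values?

(147, 192, 196)

With 9 swatches and endpoints inclusive, swatch 7 sits at t = (7 − 1)/(9 − 1) = 6/8 ≈ 0.75.
R = 65 + 0.75 × (174 − 65) = 146.75 → 147
G = 217 + 0.75 × (184 − 217) = 192.25 → 192
B = 248 + 0.75 × (179 − 248) = 196.25 → 196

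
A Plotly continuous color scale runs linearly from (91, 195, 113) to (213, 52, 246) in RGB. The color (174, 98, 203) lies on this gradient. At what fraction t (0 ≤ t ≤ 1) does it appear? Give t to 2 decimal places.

Invert the lerp on the G channel (largest span, 143): t = (98 − 195) / (52 − 195) = -97/-143 = 0.67832.
Check on R: (174 − 91)/(213 − 91) = 0.6803 ✓

0.68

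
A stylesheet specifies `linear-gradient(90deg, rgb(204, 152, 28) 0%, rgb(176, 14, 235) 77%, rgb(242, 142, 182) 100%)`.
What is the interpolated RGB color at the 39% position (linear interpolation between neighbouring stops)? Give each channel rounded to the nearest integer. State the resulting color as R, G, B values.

(190, 82, 133)

39% lies between the 0% and 77% stops, so the local fraction is t = (39 − 0)/(77 − 0) = 39/77 ≈ 0.5065.
R = 204 + 0.5065 × (176 − 204) = 189.818 → 190
G = 152 + 0.5065 × (14 − 152) = 82.103 → 82
B = 28 + 0.5065 × (235 − 28) = 132.845 → 133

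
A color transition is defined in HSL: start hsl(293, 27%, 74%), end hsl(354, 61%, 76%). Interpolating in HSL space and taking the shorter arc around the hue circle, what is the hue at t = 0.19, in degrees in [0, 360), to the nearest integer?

305

Hue arc: Δh = 354 − 293 = 61° (|Δh| ≤ 180, already the shorter path).
H = 293 + 0.19 × (61) = 304.59 → 305°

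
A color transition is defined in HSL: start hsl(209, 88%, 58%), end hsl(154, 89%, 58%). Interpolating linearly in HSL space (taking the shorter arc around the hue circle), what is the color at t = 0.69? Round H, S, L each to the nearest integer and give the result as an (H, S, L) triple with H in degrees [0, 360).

Hue arc: Δh = 154 − 209 = -55° (|Δh| ≤ 180, already the shorter path).
H = 209 + 0.69 × (-55) = 171.05 → 171°
S = 88 + 0.69 × (89 − 88) = 88.69 → 89%
L = 58 + 0.69 × (58 − 58) = 58 → 58%

(171, 89, 58)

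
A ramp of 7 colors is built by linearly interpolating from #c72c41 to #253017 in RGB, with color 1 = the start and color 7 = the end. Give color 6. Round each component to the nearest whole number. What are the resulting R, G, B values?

(64, 47, 30)

With 7 swatches and endpoints inclusive, swatch 6 sits at t = (6 − 1)/(7 − 1) = 5/6 ≈ 0.8333.
#c72c41 → (199, 44, 65); #253017 → (37, 48, 23).
R = 199 + 0.8333 × (37 − 199) = 64.005 → 64
G = 44 + 0.8333 × (48 − 44) = 47.333 → 47
B = 65 + 0.8333 × (23 − 65) = 30.001 → 30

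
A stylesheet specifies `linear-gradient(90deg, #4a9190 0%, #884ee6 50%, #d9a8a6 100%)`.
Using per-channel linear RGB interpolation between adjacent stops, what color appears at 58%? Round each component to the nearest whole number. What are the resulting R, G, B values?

58% lies between the 50% and 100% stops, so the local fraction is t = (58 − 50)/(100 − 50) = 8/50 ≈ 0.16.
#884ee6 → (136, 78, 230); #d9a8a6 → (217, 168, 166).
R = 136 + 0.16 × (217 − 136) = 148.96 → 149
G = 78 + 0.16 × (168 − 78) = 92.4 → 92
B = 230 + 0.16 × (166 − 230) = 219.76 → 220

(149, 92, 220)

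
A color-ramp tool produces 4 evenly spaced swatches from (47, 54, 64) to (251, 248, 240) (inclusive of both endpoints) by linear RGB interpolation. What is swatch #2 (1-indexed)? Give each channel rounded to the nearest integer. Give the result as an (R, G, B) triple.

(115, 119, 123)

With 4 swatches and endpoints inclusive, swatch 2 sits at t = (2 − 1)/(4 − 1) = 1/3 ≈ 0.3333.
R = 47 + 0.3333 × (251 − 47) = 114.993 → 115
G = 54 + 0.3333 × (248 − 54) = 118.66 → 119
B = 64 + 0.3333 × (240 − 64) = 122.661 → 123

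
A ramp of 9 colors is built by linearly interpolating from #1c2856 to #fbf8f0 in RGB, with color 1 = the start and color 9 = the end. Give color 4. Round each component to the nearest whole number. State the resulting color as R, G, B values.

With 9 swatches and endpoints inclusive, swatch 4 sits at t = (4 − 1)/(9 − 1) = 3/8 ≈ 0.375.
#1c2856 → (28, 40, 86); #fbf8f0 → (251, 248, 240).
R = 28 + 0.375 × (251 − 28) = 111.625 → 112
G = 40 + 0.375 × (248 − 40) = 118 → 118
B = 86 + 0.375 × (240 − 86) = 143.75 → 144

(112, 118, 144)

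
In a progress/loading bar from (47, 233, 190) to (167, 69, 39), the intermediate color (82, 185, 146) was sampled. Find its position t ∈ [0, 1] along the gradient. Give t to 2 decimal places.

0.29

Invert the lerp on the G channel (largest span, 164): t = (185 − 233) / (69 − 233) = -48/-164 = 0.29268.
Check on R: (82 − 47)/(167 − 47) = 0.2917 ✓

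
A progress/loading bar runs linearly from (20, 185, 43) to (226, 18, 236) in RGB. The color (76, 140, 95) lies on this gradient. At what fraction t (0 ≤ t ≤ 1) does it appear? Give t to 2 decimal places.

0.27

Invert the lerp on the R channel (largest span, 206): t = (76 − 20) / (226 − 20) = 56/206 = 0.27184.
Check on G: (140 − 185)/(18 − 185) = 0.2695 ✓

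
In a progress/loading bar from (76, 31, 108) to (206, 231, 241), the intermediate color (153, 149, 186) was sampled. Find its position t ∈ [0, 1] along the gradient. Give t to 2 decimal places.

0.59

Invert the lerp on the G channel (largest span, 200): t = (149 − 31) / (231 − 31) = 118/200 = 0.59.
Check on R: (153 − 76)/(206 − 76) = 0.5923 ✓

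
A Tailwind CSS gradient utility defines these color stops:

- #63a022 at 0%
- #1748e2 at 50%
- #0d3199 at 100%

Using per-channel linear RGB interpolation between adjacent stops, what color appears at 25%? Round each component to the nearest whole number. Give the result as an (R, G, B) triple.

25% lies between the 0% and 50% stops, so the local fraction is t = (25 − 0)/(50 − 0) = 25/50 ≈ 0.5.
#63a022 → (99, 160, 34); #1748e2 → (23, 72, 226).
R = 99 + 0.5 × (23 − 99) = 61 → 61
G = 160 + 0.5 × (72 − 160) = 116 → 116
B = 34 + 0.5 × (226 − 34) = 130 → 130

(61, 116, 130)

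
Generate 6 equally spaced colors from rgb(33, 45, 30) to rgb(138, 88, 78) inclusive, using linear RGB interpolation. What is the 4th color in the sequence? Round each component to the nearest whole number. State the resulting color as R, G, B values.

With 6 swatches and endpoints inclusive, swatch 4 sits at t = (4 − 1)/(6 − 1) = 3/5 ≈ 0.6.
R = 33 + 0.6 × (138 − 33) = 96 → 96
G = 45 + 0.6 × (88 − 45) = 70.8 → 71
B = 30 + 0.6 × (78 − 30) = 58.8 → 59

(96, 71, 59)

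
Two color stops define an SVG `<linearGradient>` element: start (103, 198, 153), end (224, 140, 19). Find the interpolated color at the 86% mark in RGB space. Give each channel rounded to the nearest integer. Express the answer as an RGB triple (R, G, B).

86% corresponds to t = 0.86.
R = 103 + 0.86 × (224 − 103) = 103 + 0.86 × 121 = 207.06 → 207
G = 198 + 0.86 × (140 − 198) = 198 + 0.86 × -58 = 148.12 → 148
B = 153 + 0.86 × (19 − 153) = 153 + 0.86 × -134 = 37.76 → 38

(207, 148, 38)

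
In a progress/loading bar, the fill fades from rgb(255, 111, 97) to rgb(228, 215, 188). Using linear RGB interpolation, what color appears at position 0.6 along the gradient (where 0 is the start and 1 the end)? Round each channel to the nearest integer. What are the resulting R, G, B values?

(239, 173, 152)

R = 255 + 0.6 × (228 − 255) = 255 + 0.6 × -27 = 238.8 → 239
G = 111 + 0.6 × (215 − 111) = 111 + 0.6 × 104 = 173.4 → 173
B = 97 + 0.6 × (188 − 97) = 97 + 0.6 × 91 = 151.6 → 152
So the blended color is (239, 173, 152), about #efad98.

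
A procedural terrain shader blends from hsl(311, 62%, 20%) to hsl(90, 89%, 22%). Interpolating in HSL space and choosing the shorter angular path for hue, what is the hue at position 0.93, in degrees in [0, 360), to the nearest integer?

Hue: 90 − 311 = -221°, but |-221| > 180 so the shorter arc goes the other way: Δh = -221 + 360 = 139°.
H = 311 + 0.93 × (139) = 440.27 → 440 → 440 mod 360 = 80°

80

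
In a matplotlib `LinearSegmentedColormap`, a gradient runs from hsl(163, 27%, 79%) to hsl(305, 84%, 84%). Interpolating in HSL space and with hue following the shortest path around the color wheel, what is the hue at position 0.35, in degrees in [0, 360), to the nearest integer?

Hue arc: Δh = 305 − 163 = 142° (|Δh| ≤ 180, already the shorter path).
H = 163 + 0.35 × (142) = 212.7 → 213°

213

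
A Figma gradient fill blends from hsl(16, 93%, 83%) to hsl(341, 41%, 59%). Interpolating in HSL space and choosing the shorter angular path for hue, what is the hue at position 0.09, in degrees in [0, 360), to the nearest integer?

13

Hue: 341 − 16 = 325°, but |325| > 180 so the shorter arc goes the other way: Δh = 325 − 360 = -35°.
H = 16 + 0.09 × (-35) = 12.85 → 13°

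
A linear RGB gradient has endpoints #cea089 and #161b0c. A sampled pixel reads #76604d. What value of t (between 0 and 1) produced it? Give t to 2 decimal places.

Invert the lerp on the R channel (largest span, 184): t = (118 − 206) / (22 − 206) = -88/-184 = 0.47826.
Check on G: (96 − 160)/(27 − 160) = 0.4812 ✓

0.48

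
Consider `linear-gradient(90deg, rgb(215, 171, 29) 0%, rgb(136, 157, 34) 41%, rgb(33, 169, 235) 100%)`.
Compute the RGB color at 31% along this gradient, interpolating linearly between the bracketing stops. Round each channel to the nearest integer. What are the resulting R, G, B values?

(155, 160, 33)

31% lies between the 0% and 41% stops, so the local fraction is t = (31 − 0)/(41 − 0) = 31/41 ≈ 0.7561.
R = 215 + 0.7561 × (136 − 215) = 155.268 → 155
G = 171 + 0.7561 × (157 − 171) = 160.415 → 160
B = 29 + 0.7561 × (34 − 29) = 32.781 → 33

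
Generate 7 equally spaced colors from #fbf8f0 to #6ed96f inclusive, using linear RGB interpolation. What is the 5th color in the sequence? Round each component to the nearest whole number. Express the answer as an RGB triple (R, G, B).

With 7 swatches and endpoints inclusive, swatch 5 sits at t = (5 − 1)/(7 − 1) = 4/6 ≈ 0.6667.
#fbf8f0 → (251, 248, 240); #6ed96f → (110, 217, 111).
R = 251 + 0.6667 × (110 − 251) = 156.995 → 157
G = 248 + 0.6667 × (217 − 248) = 227.332 → 227
B = 240 + 0.6667 × (111 − 240) = 153.996 → 154

(157, 227, 154)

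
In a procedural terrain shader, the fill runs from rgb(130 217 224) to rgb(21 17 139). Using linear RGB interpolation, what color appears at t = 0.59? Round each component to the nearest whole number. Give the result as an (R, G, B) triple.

(66, 99, 174)

R = 130 + 0.59 × (21 − 130) = 130 + 0.59 × -109 = 65.69 → 66
G = 217 + 0.59 × (17 − 217) = 217 + 0.59 × -200 = 99 → 99
B = 224 + 0.59 × (139 − 224) = 224 + 0.59 × -85 = 173.85 → 174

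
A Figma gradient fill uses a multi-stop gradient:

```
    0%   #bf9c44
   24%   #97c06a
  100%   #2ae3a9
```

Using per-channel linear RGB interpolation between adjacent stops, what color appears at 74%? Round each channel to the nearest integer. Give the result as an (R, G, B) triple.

74% lies between the 24% and 100% stops, so the local fraction is t = (74 − 24)/(100 − 24) = 50/76 ≈ 0.6579.
#97c06a → (151, 192, 106); #2ae3a9 → (42, 227, 169).
R = 151 + 0.6579 × (42 − 151) = 79.289 → 79
G = 192 + 0.6579 × (227 − 192) = 215.026 → 215
B = 106 + 0.6579 × (169 − 106) = 147.448 → 147

(79, 215, 147)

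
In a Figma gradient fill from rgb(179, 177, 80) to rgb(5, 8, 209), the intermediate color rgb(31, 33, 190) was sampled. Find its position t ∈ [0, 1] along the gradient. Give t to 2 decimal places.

0.85

Invert the lerp on the R channel (largest span, 174): t = (31 − 179) / (5 − 179) = -148/-174 = 0.85057.
Check on G: (33 − 177)/(8 − 177) = 0.8521 ✓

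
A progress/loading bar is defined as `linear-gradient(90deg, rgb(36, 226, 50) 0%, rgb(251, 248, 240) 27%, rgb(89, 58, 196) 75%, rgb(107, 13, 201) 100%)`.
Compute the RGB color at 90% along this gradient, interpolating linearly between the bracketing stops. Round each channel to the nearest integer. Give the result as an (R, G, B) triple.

(100, 31, 199)

90% lies between the 75% and 100% stops, so the local fraction is t = (90 − 75)/(100 − 75) = 15/25 ≈ 0.6.
R = 89 + 0.6 × (107 − 89) = 99.8 → 100
G = 58 + 0.6 × (13 − 58) = 31 → 31
B = 196 + 0.6 × (201 − 196) = 199 → 199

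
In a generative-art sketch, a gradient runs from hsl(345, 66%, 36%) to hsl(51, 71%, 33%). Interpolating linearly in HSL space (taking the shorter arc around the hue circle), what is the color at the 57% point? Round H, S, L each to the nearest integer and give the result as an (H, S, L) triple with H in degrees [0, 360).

Hue: 51 − 345 = -294°, but |-294| > 180 so the shorter arc goes the other way: Δh = -294 + 360 = 66°.
H = 345 + 0.57 × (66) = 382.62 → 383 → 383 mod 360 = 23°
S = 66 + 0.57 × (71 − 66) = 68.85 → 69%
L = 36 + 0.57 × (33 − 36) = 34.29 → 34%

(23, 69, 34)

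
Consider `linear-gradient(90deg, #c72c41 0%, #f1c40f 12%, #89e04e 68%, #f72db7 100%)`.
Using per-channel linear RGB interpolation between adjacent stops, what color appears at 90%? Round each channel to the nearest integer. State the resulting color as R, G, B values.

(213, 101, 150)

90% lies between the 68% and 100% stops, so the local fraction is t = (90 − 68)/(100 − 68) = 22/32 ≈ 0.6875.
#89e04e → (137, 224, 78); #f72db7 → (247, 45, 183).
R = 137 + 0.6875 × (247 − 137) = 212.625 → 213
G = 224 + 0.6875 × (45 − 224) = 100.938 → 101
B = 78 + 0.6875 × (183 − 78) = 150.188 → 150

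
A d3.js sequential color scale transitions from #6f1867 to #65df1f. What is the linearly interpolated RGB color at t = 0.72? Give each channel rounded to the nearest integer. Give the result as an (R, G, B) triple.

#6f1867 → (111, 24, 103); #65df1f → (101, 223, 31).
R = 111 + 0.72 × (101 − 111) = 111 + 0.72 × -10 = 103.8 → 104
G = 24 + 0.72 × (223 − 24) = 24 + 0.72 × 199 = 167.28 → 167
B = 103 + 0.72 × (31 − 103) = 103 + 0.72 × -72 = 51.16 → 51

(104, 167, 51)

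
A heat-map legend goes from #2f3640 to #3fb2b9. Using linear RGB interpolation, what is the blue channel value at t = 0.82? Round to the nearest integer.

163

B₁ = 64 (from #2f3640), B₂ = 185 (from #3fb2b9).
B = 64 + 0.82 × (185 − 64) = 163.22 → 163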